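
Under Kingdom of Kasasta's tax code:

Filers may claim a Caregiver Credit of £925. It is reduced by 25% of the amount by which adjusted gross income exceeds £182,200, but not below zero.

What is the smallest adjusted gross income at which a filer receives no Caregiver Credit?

The credit falls by 25% of each pound above £182,200, so it reaches zero when the excess is £925 / 25% = £3,700: income = £182,200 + £3,700 = £185,900.

£185,900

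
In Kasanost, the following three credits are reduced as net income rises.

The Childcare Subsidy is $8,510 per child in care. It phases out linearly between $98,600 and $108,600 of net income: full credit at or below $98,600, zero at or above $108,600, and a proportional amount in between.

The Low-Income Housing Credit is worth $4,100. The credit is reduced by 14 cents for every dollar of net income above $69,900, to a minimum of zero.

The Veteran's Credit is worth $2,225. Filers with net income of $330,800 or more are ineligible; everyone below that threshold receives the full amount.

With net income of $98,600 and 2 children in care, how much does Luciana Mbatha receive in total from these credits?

Childcare Subsidy: base = 2 × $8,510 = $17,020. $98,600 is at or below the $98,600 threshold, so the full $17,020 applies.
Low-Income Housing Credit: 14% of the $28,700 excess over $69,900 is $4,018; credit = $4,100 − $4,018 = $82.
Veteran's Credit: $98,600 is below the $330,800 cutoff, so the full $2,225 applies.
Total: $17,020 + $82 + $2,225 = $19,327.

$19,327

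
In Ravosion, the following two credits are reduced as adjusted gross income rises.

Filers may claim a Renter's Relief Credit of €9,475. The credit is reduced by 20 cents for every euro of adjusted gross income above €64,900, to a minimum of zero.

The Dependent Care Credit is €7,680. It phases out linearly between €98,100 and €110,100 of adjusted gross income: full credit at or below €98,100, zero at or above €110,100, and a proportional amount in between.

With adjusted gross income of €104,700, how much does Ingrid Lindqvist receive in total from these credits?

Renter's Relief Credit: 20% of the €39,800 excess over €64,900 is €7,960; credit = €9,475 − €7,960 = €1,515.
Dependent Care Credit: €104,700 is €6,600 into a €12,000 phase-out range, leaving 5,400/12,000 of the credit: €7,680 × 5,400/12,000 = €3,456.
Total: €1,515 + €3,456 = €4,971.

€4,971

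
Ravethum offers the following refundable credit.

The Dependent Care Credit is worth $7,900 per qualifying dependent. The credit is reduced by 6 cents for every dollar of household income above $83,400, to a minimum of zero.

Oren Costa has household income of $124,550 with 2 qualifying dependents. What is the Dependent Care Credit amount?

Dependent Care Credit: base = 2 × $7,900 = $15,800. 6% of the $41,150 excess over $83,400 is $2,469; credit = $15,800 − $2,469 = $13,331.

$13,331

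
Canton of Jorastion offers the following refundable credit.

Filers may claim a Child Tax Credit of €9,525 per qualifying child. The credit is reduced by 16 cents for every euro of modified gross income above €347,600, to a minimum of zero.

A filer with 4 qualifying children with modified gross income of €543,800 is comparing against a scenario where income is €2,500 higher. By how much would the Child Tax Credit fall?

At €543,800 — base = 4 × €9,525 = €38,100. 16% of the €196,200 excess over €347,600 is €31,392; credit = €38,100 − €31,392 = €6,708.
At €546,300 — base = 4 × €9,525 = €38,100. 16% of the €198,700 excess over €347,600 is €31,792; credit = €38,100 − €31,792 = €6,308.
Lost: €6,708 − €6,308 = €400.

€400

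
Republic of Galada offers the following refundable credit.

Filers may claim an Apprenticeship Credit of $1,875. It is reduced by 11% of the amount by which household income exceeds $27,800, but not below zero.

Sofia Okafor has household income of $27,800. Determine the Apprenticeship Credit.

Apprenticeship Credit: $27,800 is at or below the $27,800 threshold, so the full $1,875 applies.

$1,875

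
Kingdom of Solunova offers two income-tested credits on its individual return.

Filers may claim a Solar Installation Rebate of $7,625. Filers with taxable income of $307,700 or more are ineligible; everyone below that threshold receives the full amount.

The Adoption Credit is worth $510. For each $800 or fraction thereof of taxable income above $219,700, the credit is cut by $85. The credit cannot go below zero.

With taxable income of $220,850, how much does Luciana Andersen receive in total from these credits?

Solar Installation Rebate: $220,850 is below the $307,700 cutoff, so the full $7,625 applies.
Adoption Credit: income exceeds $219,700 by $1,150, which is 2 full-or-partial $800 increments; reduction = 2 × $85 = $170, leaving $340.
Total: $7,625 + $340 = $7,965.

$7,965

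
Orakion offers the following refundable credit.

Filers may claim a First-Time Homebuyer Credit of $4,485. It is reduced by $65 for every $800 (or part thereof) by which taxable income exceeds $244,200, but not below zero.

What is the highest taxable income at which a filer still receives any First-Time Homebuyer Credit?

$298,600

After 68 increments the reduction is 68 × $65 = $4,420, leaving $65; one more increment wipes it out. Increment 68 ends at excess 68 × $800 = $54,400, so the highest qualifying income is $244,200 + $54,400 = $298,600.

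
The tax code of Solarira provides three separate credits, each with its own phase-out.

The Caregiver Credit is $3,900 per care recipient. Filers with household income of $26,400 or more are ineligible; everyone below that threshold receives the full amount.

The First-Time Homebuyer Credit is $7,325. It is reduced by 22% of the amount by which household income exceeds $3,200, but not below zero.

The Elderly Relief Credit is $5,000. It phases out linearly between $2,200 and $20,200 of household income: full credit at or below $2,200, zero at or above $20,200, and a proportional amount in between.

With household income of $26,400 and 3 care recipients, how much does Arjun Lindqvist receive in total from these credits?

Caregiver Credit: base = 3 × $3,900 = $11,700. $26,400 meets or exceeds the $26,400 cutoff, so the credit is $0.
First-Time Homebuyer Credit: 22% of the $23,200 excess over $3,200 is $5,104; credit = $7,325 − $5,104 = $2,221.
Elderly Relief Credit: $26,400 is at or above $20,200, so the credit is $0.
Total: $0 + $2,221 + $0 = $2,221.

$2,221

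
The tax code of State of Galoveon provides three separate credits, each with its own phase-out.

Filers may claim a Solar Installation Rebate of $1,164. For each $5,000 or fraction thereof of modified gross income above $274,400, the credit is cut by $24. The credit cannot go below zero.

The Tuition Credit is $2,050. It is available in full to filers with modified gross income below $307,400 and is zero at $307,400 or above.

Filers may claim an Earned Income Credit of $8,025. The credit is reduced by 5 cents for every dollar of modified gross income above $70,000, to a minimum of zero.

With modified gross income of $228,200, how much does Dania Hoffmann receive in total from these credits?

$3,329

Solar Installation Rebate: $228,200 is at or below the $274,400 threshold, so the full $1,164 applies.
Tuition Credit: $228,200 is below the $307,400 cutoff, so the full $2,050 applies.
Earned Income Credit: 5% of the $158,200 excess over $70,000 is $7,910; credit = $8,025 − $7,910 = $115.
Total: $1,164 + $2,050 + $115 = $3,329.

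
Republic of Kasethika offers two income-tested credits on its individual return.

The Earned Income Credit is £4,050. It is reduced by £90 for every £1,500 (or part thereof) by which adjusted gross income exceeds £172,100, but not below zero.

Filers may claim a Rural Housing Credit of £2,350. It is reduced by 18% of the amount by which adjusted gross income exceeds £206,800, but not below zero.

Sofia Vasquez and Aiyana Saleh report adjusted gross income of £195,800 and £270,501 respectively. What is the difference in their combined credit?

£4,960

Sofia (£195,800): Earned Income Credit: income exceeds £172,100 by £23,700, which is 16 full-or-partial £1,500 increments; reduction = 16 × £90 = £1,440, leaving £2,610. Rural Housing Credit: £195,800 is at or below the £206,800 threshold, so the full £2,350 applies. total £2,610 + £2,350 = £4,960
Aiyana (£270,501): Earned Income Credit: income exceeds £172,100 by £98,401 → 66 increments × £90 = £5,940 ≥ base, so the credit is £0. Rural Housing Credit: 18% of the £63,701 excess over £206,800 is £11,466.18 ≥ base, so the credit is £0. total £0 + £0 = £0
Difference: |£4,960 − £0| = £4,960.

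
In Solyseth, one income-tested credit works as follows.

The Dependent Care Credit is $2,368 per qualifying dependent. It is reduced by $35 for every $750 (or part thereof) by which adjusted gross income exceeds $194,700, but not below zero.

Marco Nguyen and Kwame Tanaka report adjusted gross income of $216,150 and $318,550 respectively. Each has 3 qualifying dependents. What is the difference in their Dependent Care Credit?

$4,795

Marco ($216,150): Dependent Care Credit: base = 3 × $2,368 = $7,104. income exceeds $194,700 by $21,450, which is 29 full-or-partial $750 increments; reduction = 29 × $35 = $1,015, leaving $6,089.
Kwame ($318,550): Dependent Care Credit: base = 3 × $2,368 = $7,104. income exceeds $194,700 by $123,850, which is 166 full-or-partial $750 increments; reduction = 166 × $35 = $5,810, leaving $1,294.
Difference: |$6,089 − $1,294| = $4,795.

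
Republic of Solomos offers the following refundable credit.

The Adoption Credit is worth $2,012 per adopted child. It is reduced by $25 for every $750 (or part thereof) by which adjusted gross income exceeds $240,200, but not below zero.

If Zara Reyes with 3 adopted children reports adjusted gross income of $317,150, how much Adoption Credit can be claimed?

Adoption Credit: base = 3 × $2,012 = $6,036. income exceeds $240,200 by $76,950, which is 103 full-or-partial $750 increments; reduction = 103 × $25 = $2,575, leaving $3,461.

$3,461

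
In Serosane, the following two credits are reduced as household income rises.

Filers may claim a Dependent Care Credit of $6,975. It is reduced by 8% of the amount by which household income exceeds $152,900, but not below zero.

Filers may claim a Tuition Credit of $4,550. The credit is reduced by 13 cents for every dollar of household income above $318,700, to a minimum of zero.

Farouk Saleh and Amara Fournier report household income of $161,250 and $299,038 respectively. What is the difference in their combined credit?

$6,307

Farouk ($161,250): Dependent Care Credit: 8% of the $8,350 excess over $152,900 is $668; credit = $6,975 − $668 = $6,307. Tuition Credit: $161,250 is at or below the $318,700 threshold, so the full $4,550 applies. total $6,307 + $4,550 = $10,857
Amara ($299,038): Dependent Care Credit: 8% of the $146,138 excess over $152,900 is $11,691.04 ≥ base, so the credit is $0. Tuition Credit: $299,038 is at or below the $318,700 threshold, so the full $4,550 applies. total $0 + $4,550 = $4,550
Difference: |$10,857 − $4,550| = $6,307.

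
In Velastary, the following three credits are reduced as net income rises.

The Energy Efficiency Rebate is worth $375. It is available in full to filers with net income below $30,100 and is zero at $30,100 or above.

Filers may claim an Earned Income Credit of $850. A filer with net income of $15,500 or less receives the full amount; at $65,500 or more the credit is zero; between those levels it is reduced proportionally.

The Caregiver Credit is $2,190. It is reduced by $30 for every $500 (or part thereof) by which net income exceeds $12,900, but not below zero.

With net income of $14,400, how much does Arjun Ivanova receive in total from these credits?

Energy Efficiency Rebate: $14,400 is below the $30,100 cutoff, so the full $375 applies.
Earned Income Credit: $14,400 is at or below the $15,500 threshold, so the full $850 applies.
Caregiver Credit: income exceeds $12,900 by $1,500, which is 3 full-or-partial $500 increments; reduction = 3 × $30 = $90, leaving $2,100.
Total: $375 + $850 + $2,100 = $3,325.

$3,325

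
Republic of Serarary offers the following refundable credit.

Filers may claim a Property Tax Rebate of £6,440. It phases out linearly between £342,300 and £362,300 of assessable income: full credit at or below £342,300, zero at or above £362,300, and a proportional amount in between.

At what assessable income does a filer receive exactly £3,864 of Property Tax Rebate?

£3,864 is 3,864/6,440 of the full £6,440, so 2,576/6,440 of the £20,000 range has been used: income = £342,300 + £20,000 × 2,576/6,440 = £350,300.

£350,300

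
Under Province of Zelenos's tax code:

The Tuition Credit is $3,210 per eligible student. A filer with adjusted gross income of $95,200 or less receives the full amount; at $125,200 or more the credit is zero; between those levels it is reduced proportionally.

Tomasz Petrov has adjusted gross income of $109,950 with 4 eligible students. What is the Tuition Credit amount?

$6,527

Tuition Credit: base = 4 × $3,210 = $12,840. $109,950 is $14,750 into a $30,000 phase-out range, leaving 15,250/30,000 of the credit: $12,840 × 15,250/30,000 = $6,527.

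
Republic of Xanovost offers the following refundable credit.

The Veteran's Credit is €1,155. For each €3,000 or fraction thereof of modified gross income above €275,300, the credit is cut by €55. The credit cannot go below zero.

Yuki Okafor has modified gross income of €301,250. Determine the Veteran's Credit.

Veteran's Credit: income exceeds €275,300 by €25,950, which is 9 full-or-partial €3,000 increments; reduction = 9 × €55 = €495, leaving €660.

€660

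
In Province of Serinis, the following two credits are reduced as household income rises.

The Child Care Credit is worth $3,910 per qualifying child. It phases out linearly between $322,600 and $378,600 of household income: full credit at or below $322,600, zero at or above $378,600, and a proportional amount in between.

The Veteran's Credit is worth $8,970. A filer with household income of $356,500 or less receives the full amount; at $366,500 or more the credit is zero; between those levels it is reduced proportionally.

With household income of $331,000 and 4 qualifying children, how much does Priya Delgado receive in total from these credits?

$22,264

Child Care Credit: base = 4 × $3,910 = $15,640. $331,000 is $8,400 into a $56,000 phase-out range, leaving 47,600/56,000 of the credit: $15,640 × 47,600/56,000 = $13,294.
Veteran's Credit: $331,000 is at or below the $356,500 threshold, so the full $8,970 applies.
Total: $13,294 + $8,970 = $22,264.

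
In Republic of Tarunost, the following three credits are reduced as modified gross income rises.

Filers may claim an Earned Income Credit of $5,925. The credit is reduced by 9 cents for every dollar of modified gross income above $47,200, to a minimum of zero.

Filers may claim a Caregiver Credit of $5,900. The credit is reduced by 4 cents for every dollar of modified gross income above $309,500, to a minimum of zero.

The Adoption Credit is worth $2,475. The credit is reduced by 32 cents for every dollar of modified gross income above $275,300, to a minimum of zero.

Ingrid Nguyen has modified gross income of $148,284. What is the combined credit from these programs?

Earned Income Credit: 9% of the $101,084 excess over $47,200 is $9,097.56 ≥ base, so the credit is $0.
Caregiver Credit: $148,284 is at or below the $309,500 threshold, so the full $5,900 applies.
Adoption Credit: $148,284 is at or below the $275,300 threshold, so the full $2,475 applies.
Total: $0 + $5,900 + $2,475 = $8,375.

$8,375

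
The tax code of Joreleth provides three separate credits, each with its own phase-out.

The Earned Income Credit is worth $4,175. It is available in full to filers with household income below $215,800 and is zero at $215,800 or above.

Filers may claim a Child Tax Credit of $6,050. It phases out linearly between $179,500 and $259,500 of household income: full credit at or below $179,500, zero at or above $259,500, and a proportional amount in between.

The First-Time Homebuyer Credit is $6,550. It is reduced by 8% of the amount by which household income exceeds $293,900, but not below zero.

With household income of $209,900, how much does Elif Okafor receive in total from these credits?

$14,476

Earned Income Credit: $209,900 is below the $215,800 cutoff, so the full $4,175 applies.
Child Tax Credit: $209,900 is $30,400 into a $80,000 phase-out range, leaving 49,600/80,000 of the credit: $6,050 × 49,600/80,000 = $3,751.
First-Time Homebuyer Credit: $209,900 is at or below the $293,900 threshold, so the full $6,550 applies.
Total: $4,175 + $3,751 + $6,550 = $14,476.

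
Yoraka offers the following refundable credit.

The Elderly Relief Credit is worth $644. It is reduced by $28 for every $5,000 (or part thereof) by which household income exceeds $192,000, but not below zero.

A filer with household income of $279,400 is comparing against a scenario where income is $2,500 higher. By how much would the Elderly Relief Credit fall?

$0

At $279,400 — income exceeds $192,000 by $87,400, which is 18 full-or-partial $5,000 increments; reduction = 18 × $28 = $504, leaving $140.
At $281,900 — income exceeds $192,000 by $89,900, which is 18 full-or-partial $5,000 increments; reduction = 18 × $28 = $504, leaving $140.
Lost: $140 − $140 = $0.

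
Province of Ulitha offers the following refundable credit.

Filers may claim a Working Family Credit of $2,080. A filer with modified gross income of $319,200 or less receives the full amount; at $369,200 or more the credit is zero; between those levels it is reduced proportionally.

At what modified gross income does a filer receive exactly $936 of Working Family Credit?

$936 is 936/2,080 of the full $2,080, so 1,144/2,080 of the $50,000 range has been used: income = $319,200 + $50,000 × 1,144/2,080 = $346,700.

$346,700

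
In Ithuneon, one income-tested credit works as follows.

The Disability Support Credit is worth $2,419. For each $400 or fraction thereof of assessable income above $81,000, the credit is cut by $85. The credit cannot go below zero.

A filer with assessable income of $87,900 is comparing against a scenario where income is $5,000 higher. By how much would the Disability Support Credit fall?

At $87,900 — income exceeds $81,000 by $6,900, which is 18 full-or-partial $400 increments; reduction = 18 × $85 = $1,530, leaving $889.
At $92,900 — income exceeds $81,000 by $11,900 → 30 increments × $85 = $2,550 ≥ base, so the credit is $0.
Lost: $889 − $0 = $889.

$889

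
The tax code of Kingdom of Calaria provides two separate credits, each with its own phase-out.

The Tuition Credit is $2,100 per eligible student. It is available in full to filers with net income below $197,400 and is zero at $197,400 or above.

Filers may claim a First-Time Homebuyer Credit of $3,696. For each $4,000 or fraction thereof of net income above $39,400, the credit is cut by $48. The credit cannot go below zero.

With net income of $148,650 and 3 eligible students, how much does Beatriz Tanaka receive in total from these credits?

$8,652

Tuition Credit: base = 3 × $2,100 = $6,300. $148,650 is below the $197,400 cutoff, so the full $6,300 applies.
First-Time Homebuyer Credit: income exceeds $39,400 by $109,250, which is 28 full-or-partial $4,000 increments; reduction = 28 × $48 = $1,344, leaving $2,352.
Total: $6,300 + $2,352 = $8,652.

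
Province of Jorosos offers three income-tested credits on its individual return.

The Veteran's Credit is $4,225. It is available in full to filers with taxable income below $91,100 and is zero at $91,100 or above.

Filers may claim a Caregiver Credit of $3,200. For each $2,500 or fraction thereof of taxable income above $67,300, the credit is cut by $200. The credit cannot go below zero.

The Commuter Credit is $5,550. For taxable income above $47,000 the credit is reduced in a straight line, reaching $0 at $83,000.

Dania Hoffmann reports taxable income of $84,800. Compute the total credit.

Veteran's Credit: $84,800 is below the $91,100 cutoff, so the full $4,225 applies.
Caregiver Credit: income exceeds $67,300 by $17,500, which is 7 full-or-partial $2,500 increments; reduction = 7 × $200 = $1,400, leaving $1,800.
Commuter Credit: $84,800 is at or above $83,000, so the credit is $0.
Total: $4,225 + $1,800 + $0 = $6,025.

$6,025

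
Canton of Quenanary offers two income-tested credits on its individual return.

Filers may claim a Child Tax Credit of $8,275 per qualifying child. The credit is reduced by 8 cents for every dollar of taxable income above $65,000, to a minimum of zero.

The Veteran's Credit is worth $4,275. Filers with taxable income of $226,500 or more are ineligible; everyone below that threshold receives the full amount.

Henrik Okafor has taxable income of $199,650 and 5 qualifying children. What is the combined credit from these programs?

$34,878

Child Tax Credit: base = 5 × $8,275 = $41,375. 8% of the $134,650 excess over $65,000 is $10,772; credit = $41,375 − $10,772 = $30,603.
Veteran's Credit: $199,650 is below the $226,500 cutoff, so the full $4,275 applies.
Total: $30,603 + $4,275 = $34,878.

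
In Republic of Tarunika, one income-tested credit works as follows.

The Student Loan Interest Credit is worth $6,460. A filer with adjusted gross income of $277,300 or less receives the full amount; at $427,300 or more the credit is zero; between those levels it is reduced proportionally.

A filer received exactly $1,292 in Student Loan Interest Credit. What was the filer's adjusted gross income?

$397,300

$1,292 is 1,292/6,460 of the full $6,460, so 5,168/6,460 of the $150,000 range has been used: income = $277,300 + $150,000 × 5,168/6,460 = $397,300.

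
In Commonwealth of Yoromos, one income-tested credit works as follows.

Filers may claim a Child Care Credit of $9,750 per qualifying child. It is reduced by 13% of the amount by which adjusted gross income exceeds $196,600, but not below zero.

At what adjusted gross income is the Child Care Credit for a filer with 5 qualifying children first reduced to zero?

$571,600

Full credit = 5 × $9,750 = $48,750.
The credit falls by 13% of each dollar above $196,600, so it reaches zero when the excess is $48,750 / 13% = $375,000: income = $196,600 + $375,000 = $571,600.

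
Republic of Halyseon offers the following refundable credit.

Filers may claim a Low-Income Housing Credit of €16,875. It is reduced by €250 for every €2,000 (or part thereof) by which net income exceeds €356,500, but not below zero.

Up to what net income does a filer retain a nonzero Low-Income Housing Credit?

€490,500

After 67 increments the reduction is 67 × €250 = €16,750, leaving €125; one more increment wipes it out. Increment 67 ends at excess 67 × €2,000 = €134,000, so the highest qualifying income is €356,500 + €134,000 = €490,500.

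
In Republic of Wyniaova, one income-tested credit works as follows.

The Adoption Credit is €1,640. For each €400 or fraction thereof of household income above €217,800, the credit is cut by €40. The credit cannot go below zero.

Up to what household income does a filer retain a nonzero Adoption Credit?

€233,800

After 40 increments the reduction is 40 × €40 = €1,600, leaving €40; one more increment wipes it out. Increment 40 ends at excess 40 × €400 = €16,000, so the highest qualifying income is €217,800 + €16,000 = €233,800.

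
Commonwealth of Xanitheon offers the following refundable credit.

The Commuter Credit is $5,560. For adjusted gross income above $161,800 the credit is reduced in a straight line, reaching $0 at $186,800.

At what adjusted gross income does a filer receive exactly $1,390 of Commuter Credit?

$1,390 is 1,390/5,560 of the full $5,560, so 4,170/5,560 of the $25,000 range has been used: income = $161,800 + $25,000 × 4,170/5,560 = $180,550.

$180,550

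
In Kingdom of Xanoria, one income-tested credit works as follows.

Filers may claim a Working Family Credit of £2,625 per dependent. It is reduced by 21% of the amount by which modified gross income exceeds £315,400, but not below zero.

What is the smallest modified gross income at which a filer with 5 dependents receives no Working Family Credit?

Full credit = 5 × £2,625 = £13,125.
The credit falls by 21% of each pound above £315,400, so it reaches zero when the excess is £13,125 / 21% = £62,500: income = £315,400 + £62,500 = £377,900.

£377,900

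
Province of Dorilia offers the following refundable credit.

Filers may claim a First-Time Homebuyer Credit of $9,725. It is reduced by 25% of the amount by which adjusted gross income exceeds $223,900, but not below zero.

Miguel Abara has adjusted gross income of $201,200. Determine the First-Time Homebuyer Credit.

First-Time Homebuyer Credit: $201,200 is at or below the $223,900 threshold, so the full $9,725 applies.

$9,725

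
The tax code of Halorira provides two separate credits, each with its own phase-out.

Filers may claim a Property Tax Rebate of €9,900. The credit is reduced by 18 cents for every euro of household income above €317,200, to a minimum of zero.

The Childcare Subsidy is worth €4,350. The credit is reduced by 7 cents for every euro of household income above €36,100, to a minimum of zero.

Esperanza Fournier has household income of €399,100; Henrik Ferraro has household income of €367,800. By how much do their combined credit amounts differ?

Esperanza (€399,100): Property Tax Rebate: 18% of the €81,900 excess over €317,200 is €14,742 ≥ base, so the credit is €0. Childcare Subsidy: 7% of the €363,000 excess over €36,100 is €25,410 ≥ base, so the credit is €0. total €0 + €0 = €0
Henrik (€367,800): Property Tax Rebate: 18% of the €50,600 excess over €317,200 is €9,108; credit = €9,900 − €9,108 = €792. Childcare Subsidy: 7% of the €331,700 excess over €36,100 is €23,219 ≥ base, so the credit is €0. total €792 + €0 = €792
Difference: |€0 − €792| = €792.

€792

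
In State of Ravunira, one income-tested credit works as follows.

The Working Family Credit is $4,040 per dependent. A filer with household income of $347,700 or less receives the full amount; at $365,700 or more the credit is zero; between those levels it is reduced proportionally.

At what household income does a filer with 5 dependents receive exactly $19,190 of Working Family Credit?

Full credit = 5 × $4,040 = $20,200.
$19,190 is 19,190/20,200 of the full $20,200, so 1,010/20,200 of the $18,000 range has been used: income = $347,700 + $18,000 × 1,010/20,200 = $348,600.

$348,600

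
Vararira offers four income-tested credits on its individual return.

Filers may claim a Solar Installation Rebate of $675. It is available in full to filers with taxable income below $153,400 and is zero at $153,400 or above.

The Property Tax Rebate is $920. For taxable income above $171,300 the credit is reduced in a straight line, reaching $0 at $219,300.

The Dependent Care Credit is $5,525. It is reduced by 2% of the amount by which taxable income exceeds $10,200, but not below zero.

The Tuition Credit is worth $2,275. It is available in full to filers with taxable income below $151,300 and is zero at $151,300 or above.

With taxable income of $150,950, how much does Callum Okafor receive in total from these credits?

$6,580

Solar Installation Rebate: $150,950 is below the $153,400 cutoff, so the full $675 applies.
Property Tax Rebate: $150,950 is at or below the $171,300 threshold, so the full $920 applies.
Dependent Care Credit: 2% of the $140,750 excess over $10,200 is $2,815; credit = $5,525 − $2,815 = $2,710.
Tuition Credit: $150,950 is below the $151,300 cutoff, so the full $2,275 applies.
Total: $675 + $920 + $2,710 + $2,275 = $6,580.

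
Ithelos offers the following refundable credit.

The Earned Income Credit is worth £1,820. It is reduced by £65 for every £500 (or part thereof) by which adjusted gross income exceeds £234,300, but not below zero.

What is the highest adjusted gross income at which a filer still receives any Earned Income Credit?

After 27 increments the reduction is 27 × £65 = £1,755, leaving £65; one more increment wipes it out. Increment 27 ends at excess 27 × £500 = £13,500, so the highest qualifying income is £234,300 + £13,500 = £247,800.

£247,800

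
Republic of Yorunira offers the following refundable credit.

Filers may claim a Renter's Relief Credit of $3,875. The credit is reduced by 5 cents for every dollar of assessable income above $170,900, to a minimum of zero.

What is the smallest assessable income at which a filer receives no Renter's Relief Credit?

$248,400

The credit falls by 5% of each dollar above $170,900, so it reaches zero when the excess is $3,875 / 5% = $77,500: income = $170,900 + $77,500 = $248,400.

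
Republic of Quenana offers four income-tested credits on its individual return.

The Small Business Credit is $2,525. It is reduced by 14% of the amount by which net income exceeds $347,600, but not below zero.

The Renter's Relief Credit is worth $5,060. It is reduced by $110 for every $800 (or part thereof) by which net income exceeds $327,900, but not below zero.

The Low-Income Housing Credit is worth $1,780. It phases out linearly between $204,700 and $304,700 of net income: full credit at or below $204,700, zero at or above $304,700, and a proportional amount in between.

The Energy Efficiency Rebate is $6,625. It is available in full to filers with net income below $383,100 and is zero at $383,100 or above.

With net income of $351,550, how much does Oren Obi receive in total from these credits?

Small Business Credit: 14% of the $3,950 excess over $347,600 is $553; credit = $2,525 − $553 = $1,972.
Renter's Relief Credit: income exceeds $327,900 by $23,650, which is 30 full-or-partial $800 increments; reduction = 30 × $110 = $3,300, leaving $1,760.
Low-Income Housing Credit: $351,550 is at or above $304,700, so the credit is $0.
Energy Efficiency Rebate: $351,550 is below the $383,100 cutoff, so the full $6,625 applies.
Total: $1,972 + $1,760 + $0 + $6,625 = $10,357.

$10,357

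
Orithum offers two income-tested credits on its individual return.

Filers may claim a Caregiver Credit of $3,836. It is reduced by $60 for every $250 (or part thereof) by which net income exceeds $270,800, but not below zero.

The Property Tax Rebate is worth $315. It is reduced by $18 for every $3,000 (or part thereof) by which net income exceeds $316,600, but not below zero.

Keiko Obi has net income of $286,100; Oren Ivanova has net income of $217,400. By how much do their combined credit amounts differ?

$3,720

Keiko ($286,100): Caregiver Credit: income exceeds $270,800 by $15,300, which is 62 full-or-partial $250 increments; reduction = 62 × $60 = $3,720, leaving $116. Property Tax Rebate: $286,100 is at or below the $316,600 threshold, so the full $315 applies. total $116 + $315 = $431
Oren ($217,400): Caregiver Credit: $217,400 is at or below the $270,800 threshold, so the full $3,836 applies. Property Tax Rebate: $217,400 is at or below the $316,600 threshold, so the full $315 applies. total $3,836 + $315 = $4,151
Difference: |$431 − $4,151| = $3,720.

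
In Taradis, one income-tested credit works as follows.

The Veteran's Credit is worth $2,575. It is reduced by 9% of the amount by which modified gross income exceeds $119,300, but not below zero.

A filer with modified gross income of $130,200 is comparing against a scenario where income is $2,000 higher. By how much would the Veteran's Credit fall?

$180

At $130,200 — 9% of the $10,900 excess over $119,300 is $981; credit = $2,575 − $981 = $1,594.
At $132,200 — 9% of the $12,900 excess over $119,300 is $1,161; credit = $2,575 − $1,161 = $1,414.
Lost: $1,594 − $1,414 = $180.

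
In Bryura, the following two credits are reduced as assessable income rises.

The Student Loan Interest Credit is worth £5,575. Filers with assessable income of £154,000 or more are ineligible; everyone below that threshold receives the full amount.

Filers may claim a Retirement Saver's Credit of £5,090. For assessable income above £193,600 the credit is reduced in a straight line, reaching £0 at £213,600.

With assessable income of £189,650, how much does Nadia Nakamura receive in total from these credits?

Student Loan Interest Credit: £189,650 meets or exceeds the £154,000 cutoff, so the credit is £0.
Retirement Saver's Credit: £189,650 is at or below the £193,600 threshold, so the full £5,090 applies.
Total: £0 + £5,090 = £5,090.

£5,090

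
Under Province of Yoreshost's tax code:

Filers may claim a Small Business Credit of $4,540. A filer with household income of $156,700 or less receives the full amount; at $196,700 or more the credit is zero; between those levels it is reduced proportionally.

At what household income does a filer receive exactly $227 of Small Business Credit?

$194,700

$227 is 227/4,540 of the full $4,540, so 4,313/4,540 of the $40,000 range has been used: income = $156,700 + $40,000 × 4,313/4,540 = $194,700.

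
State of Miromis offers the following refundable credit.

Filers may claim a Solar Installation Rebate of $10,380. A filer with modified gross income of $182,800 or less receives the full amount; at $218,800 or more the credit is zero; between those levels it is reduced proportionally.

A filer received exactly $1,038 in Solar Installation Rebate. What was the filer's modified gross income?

$1,038 is 1,038/10,380 of the full $10,380, so 9,342/10,380 of the $36,000 range has been used: income = $182,800 + $36,000 × 9,342/10,380 = $215,200.

$215,200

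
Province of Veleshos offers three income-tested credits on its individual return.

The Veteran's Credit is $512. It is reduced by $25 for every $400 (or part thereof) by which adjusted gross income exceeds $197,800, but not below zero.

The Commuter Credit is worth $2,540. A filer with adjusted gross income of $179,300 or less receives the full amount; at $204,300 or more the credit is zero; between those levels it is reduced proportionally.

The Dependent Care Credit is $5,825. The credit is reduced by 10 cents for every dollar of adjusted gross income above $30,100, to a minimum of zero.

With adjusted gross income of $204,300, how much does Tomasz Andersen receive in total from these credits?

Veteran's Credit: income exceeds $197,800 by $6,500, which is 17 full-or-partial $400 increments; reduction = 17 × $25 = $425, leaving $87.
Commuter Credit: $204,300 is at or above $204,300, so the credit is $0.
Dependent Care Credit: 10% of the $174,200 excess over $30,100 is $17,420 ≥ base, so the credit is $0.
Total: $87 + $0 + $0 = $87.

$87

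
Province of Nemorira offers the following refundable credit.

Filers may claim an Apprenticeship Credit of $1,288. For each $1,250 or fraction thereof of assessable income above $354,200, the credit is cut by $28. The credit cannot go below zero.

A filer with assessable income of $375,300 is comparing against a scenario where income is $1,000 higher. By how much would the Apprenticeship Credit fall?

At $375,300 — income exceeds $354,200 by $21,100, which is 17 full-or-partial $1,250 increments; reduction = 17 × $28 = $476, leaving $812.
At $376,300 — income exceeds $354,200 by $22,100, which is 18 full-or-partial $1,250 increments; reduction = 18 × $28 = $504, leaving $784.
Lost: $812 − $784 = $28.

$28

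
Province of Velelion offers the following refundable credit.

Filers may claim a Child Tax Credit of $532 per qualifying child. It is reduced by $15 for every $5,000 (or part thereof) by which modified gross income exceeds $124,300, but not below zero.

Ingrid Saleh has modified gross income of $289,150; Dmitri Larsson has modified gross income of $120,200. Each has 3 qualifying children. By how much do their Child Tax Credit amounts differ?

Ingrid ($289,150): Child Tax Credit: base = 3 × $532 = $1,596. income exceeds $124,300 by $164,850, which is 33 full-or-partial $5,000 increments; reduction = 33 × $15 = $495, leaving $1,101.
Dmitri ($120,200): Child Tax Credit: base = 3 × $532 = $1,596. $120,200 is at or below the $124,300 threshold, so the full $1,596 applies.
Difference: |$1,101 − $1,596| = $495.

$495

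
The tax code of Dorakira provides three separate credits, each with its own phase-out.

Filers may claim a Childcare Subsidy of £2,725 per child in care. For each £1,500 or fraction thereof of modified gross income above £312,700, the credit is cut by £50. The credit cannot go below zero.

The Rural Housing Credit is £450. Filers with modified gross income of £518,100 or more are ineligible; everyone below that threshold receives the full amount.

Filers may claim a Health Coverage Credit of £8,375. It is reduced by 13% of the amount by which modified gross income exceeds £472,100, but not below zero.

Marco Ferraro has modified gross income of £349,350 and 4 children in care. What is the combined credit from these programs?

£18,475

Childcare Subsidy: base = 4 × £2,725 = £10,900. income exceeds £312,700 by £36,650, which is 25 full-or-partial £1,500 increments; reduction = 25 × £50 = £1,250, leaving £9,650.
Rural Housing Credit: £349,350 is below the £518,100 cutoff, so the full £450 applies.
Health Coverage Credit: £349,350 is at or below the £472,100 threshold, so the full £8,375 applies.
Total: £9,650 + £450 + £8,375 = £18,475.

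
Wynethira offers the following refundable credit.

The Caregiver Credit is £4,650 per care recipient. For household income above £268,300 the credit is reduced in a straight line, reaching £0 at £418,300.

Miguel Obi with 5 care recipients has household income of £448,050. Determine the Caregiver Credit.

£0

Caregiver Credit: base = 5 × £4,650 = £23,250. £448,050 is at or above £418,300, so the credit is £0.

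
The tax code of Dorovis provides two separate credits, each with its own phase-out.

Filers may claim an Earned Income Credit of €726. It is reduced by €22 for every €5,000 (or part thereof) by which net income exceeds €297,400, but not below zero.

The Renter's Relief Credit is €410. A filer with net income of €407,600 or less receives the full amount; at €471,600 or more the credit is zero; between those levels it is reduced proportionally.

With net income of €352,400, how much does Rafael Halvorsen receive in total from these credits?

Earned Income Credit: income exceeds €297,400 by €55,000, which is 11 full-or-partial €5,000 increments; reduction = 11 × €22 = €242, leaving €484.
Renter's Relief Credit: €352,400 is at or below the €407,600 threshold, so the full €410 applies.
Total: €484 + €410 = €894.

€894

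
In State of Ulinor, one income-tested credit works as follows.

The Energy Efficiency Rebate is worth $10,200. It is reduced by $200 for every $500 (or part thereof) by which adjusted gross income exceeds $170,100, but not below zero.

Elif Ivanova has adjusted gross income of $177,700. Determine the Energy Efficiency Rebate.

$7,000

Energy Efficiency Rebate: income exceeds $170,100 by $7,600, which is 16 full-or-partial $500 increments; reduction = 16 × $200 = $3,200, leaving $7,000.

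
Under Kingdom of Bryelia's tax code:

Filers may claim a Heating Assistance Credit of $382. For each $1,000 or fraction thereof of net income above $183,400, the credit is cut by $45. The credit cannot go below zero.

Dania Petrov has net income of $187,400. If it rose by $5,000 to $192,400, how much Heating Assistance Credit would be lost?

$202

At $187,400 — income exceeds $183,400 by $4,000, which is 4 full-or-partial $1,000 increments; reduction = 4 × $45 = $180, leaving $202.
At $192,400 — income exceeds $183,400 by $9,000 → 9 increments × $45 = $405 ≥ base, so the credit is $0.
Lost: $202 − $0 = $202.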